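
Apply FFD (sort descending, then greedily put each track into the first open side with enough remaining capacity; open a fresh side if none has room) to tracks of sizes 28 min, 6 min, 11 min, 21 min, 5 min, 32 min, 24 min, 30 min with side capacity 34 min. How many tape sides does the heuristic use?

Sorted descending: 32, 30, 28, 24, 21, 11, 6, 5.
  32 → side 1 (new)  [load 32/34]
  30 → side 2 (new)  [load 30/34]
  28 → side 3 (new)  [load 28/34]
  24 → side 4 (new)  [load 24/34]
  21 → side 5 (new)  [load 21/34]
  11 → side 5  [load 32/34]
  6 → side 3  [load 34/34]
  5 → side 4  [load 29/34]
5 tape sides opened.

5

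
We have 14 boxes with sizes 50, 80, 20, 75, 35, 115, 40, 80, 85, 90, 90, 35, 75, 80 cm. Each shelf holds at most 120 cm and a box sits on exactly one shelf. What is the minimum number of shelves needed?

Total = 115 + 90 + 90 + 85 + 80 + 80 + 80 + 75 + 75 + 50 + 40 + 35 + 35 + 20 = 950 cm.
Lower bound: ⌈950/120⌉ = 8 shelves.
Also, 9 boxes each exceed 60 cm, and no two of those can share a shelf, so at least 9 shelves are needed.
A packing using 10 shelves:
  shelf 1: 115 = 115
  shelf 2: 90 + 20 = 110
  shelf 3: 90 = 90
  shelf 4: 85 + 35 = 120
  shelf 5: 80 + 40 = 120
  shelf 6: 80 + 35 = 115
  shelf 7: 80 = 80
  shelf 8: 75 = 75
  shelf 9: 75 = 75
  shelf 10: 50 = 50
No arrangement into 9 shelves stays within capacity, so 10 is optimal.

10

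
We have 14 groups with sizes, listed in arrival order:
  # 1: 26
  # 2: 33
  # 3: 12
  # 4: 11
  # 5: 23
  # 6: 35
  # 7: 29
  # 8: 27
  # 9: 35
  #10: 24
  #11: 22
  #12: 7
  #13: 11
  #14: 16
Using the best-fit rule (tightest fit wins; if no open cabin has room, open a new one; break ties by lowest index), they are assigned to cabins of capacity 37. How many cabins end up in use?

10

  26 → cabin 1 (new)  [load 26/37]
  33 → cabin 2 (new)  [load 33/37]
  12 → cabin 3 (new)  [load 12/37]
  11 → cabin 1  [load 37/37]
  23 → cabin 3  [load 35/37]
  35 → cabin 4 (new)  [load 35/37]
  29 → cabin 5 (new)  [load 29/37]
  27 → cabin 6 (new)  [load 27/37]
  35 → cabin 7 (new)  [load 35/37]
  24 → cabin 8 (new)  [load 24/37]
  22 → cabin 9 (new)  [load 22/37]
  7 → cabin 5  [load 36/37]
  11 → cabin 8  [load 35/37]
  16 → cabin 10 (new)  [load 16/37]
10 cabins opened.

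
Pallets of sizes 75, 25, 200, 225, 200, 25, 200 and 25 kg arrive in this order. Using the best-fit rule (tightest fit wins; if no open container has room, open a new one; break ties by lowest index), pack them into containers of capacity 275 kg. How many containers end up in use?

  75 → container 1 (new)  [load 75/275]
  25 → container 1  [load 100/275]
  200 → container 2 (new)  [load 200/275]
  225 → container 3 (new)  [load 225/275]
  200 → container 4 (new)  [load 200/275]
  25 → container 3  [load 250/275]
  200 → container 5 (new)  [load 200/275]
  25 → container 3  [load 275/275]
5 containers opened.

5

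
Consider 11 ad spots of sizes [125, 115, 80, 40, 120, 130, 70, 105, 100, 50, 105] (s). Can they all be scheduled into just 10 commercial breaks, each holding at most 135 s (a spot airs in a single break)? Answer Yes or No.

A valid assignment using 9 commercial breaks:
  break 1: 130 = 130
  break 2: 125 = 125
  break 3: 120 = 120
  break 4: 115 = 115
  break 5: 105 = 105
  break 6: 105 = 105
  break 7: 100 = 100
  break 8: 80 + 50 = 130
  break 9: 70 + 40 = 110
That uses only 9 ≤ 10, so 10 commercial breaks are enough.

Yes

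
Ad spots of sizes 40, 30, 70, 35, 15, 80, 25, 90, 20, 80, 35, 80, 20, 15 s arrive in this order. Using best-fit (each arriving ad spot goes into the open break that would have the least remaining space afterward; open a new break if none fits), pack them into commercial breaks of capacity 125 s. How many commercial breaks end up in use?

  40 → break 1 (new)  [load 40/125]
  30 → break 1  [load 70/125]
  70 → break 2 (new)  [load 70/125]
  35 → break 1  [load 105/125]
  15 → break 1  [load 120/125]
  80 → break 3 (new)  [load 80/125]
  25 → break 3  [load 105/125]
  90 → break 4 (new)  [load 90/125]
  20 → break 3  [load 125/125]
  80 → break 5 (new)  [load 80/125]
  35 → break 4  [load 125/125]
  80 → break 6 (new)  [load 80/125]
  20 → break 5  [load 100/125]
  15 → break 5  [load 115/125]
6 commercial breaks opened.

6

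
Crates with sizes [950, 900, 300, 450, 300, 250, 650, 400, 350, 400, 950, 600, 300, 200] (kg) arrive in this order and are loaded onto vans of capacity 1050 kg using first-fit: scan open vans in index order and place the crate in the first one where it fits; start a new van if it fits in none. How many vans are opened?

8

  950 → van 1 (new)  [load 950/1050]
  900 → van 2 (new)  [load 900/1050]
  300 → van 3 (new)  [load 300/1050]
  450 → van 3  [load 750/1050]
  300 → van 3  [load 1050/1050]
  250 → van 4 (new)  [load 250/1050]
  650 → van 4  [load 900/1050]
  400 → van 5 (new)  [load 400/1050]
  350 → van 5  [load 750/1050]
  400 → van 6 (new)  [load 400/1050]
  950 → van 7 (new)  [load 950/1050]
  600 → van 6  [load 1000/1050]
  300 → van 5  [load 1050/1050]
  200 → van 8 (new)  [load 200/1050]
8 vans opened.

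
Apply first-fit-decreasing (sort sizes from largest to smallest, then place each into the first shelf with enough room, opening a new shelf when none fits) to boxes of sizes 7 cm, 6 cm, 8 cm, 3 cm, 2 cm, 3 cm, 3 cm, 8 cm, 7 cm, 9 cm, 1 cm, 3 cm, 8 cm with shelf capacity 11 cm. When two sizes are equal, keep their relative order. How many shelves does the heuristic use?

Sorted descending: 9, 8, 8, 8, 7, 7, 6, 3, 3, 3, 3, 2, 1.
  9 → shelf 1 (new)  [load 9/11]
  8 → shelf 2 (new)  [load 8/11]
  8 → shelf 3 (new)  [load 8/11]
  8 → shelf 4 (new)  [load 8/11]
  7 → shelf 5 (new)  [load 7/11]
  7 → shelf 6 (new)  [load 7/11]
  6 → shelf 7 (new)  [load 6/11]
  3 → shelf 2  [load 11/11]
  3 → shelf 3  [load 11/11]
  3 → shelf 4  [load 11/11]
  3 → shelf 5  [load 10/11]
  2 → shelf 1  [load 11/11]
  1 → shelf 5  [load 11/11]
7 shelves opened.

7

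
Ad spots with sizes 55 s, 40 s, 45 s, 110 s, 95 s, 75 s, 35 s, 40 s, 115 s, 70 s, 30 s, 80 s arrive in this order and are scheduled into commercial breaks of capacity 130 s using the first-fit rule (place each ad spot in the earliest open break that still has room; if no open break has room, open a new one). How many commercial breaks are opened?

  55 → break 1 (new)  [load 55/130]
  40 → break 1  [load 95/130]
  45 → break 2 (new)  [load 45/130]
  110 → break 3 (new)  [load 110/130]
  95 → break 4 (new)  [load 95/130]
  75 → break 2  [load 120/130]
  35 → break 1  [load 130/130]
  40 → break 5 (new)  [load 40/130]
  115 → break 6 (new)  [load 115/130]
  70 → break 5  [load 110/130]
  30 → break 4  [load 125/130]
  80 → break 7 (new)  [load 80/130]
7 commercial breaks opened.

7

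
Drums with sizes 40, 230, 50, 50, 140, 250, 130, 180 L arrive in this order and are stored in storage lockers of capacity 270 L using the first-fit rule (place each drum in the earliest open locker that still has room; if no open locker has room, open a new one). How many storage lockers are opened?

  40 → locker 1 (new)  [load 40/270]
  230 → locker 1  [load 270/270]
  50 → locker 2 (new)  [load 50/270]
  50 → locker 2  [load 100/270]
  140 → locker 2  [load 240/270]
  250 → locker 3 (new)  [load 250/270]
  130 → locker 4 (new)  [load 130/270]
  180 → locker 5 (new)  [load 180/270]
5 storage lockers opened.

5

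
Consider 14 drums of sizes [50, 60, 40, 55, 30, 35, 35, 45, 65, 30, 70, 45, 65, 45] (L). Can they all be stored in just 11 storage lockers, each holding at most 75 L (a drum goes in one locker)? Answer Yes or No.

A valid assignment using 11 storage lockers:
  locker 1: 70 = 70
  locker 2: 65 = 65
  locker 3: 65 = 65
  locker 4: 60 = 60
  locker 5: 55 = 55
  locker 6: 50 = 50
  locker 7: 45 + 30 = 75
  locker 8: 45 + 30 = 75
  locker 9: 45 = 45
  locker 10: 40 + 35 = 75
  locker 11: 35 = 35
Every load is within 75 L, so 11 storage lockers suffice.

Yes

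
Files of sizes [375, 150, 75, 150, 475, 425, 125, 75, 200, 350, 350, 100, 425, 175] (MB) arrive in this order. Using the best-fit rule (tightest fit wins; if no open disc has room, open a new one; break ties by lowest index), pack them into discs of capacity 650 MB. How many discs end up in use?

  375 → disc 1 (new)  [load 375/650]
  150 → disc 1  [load 525/650]
  75 → disc 1  [load 600/650]
  150 → disc 2 (new)  [load 150/650]
  475 → disc 2  [load 625/650]
  425 → disc 3 (new)  [load 425/650]
  125 → disc 3  [load 550/650]
  75 → disc 3  [load 625/650]
  200 → disc 4 (new)  [load 200/650]
  350 → disc 4  [load 550/650]
  350 → disc 5 (new)  [load 350/650]
  100 → disc 4  [load 650/650]
  425 → disc 6 (new)  [load 425/650]
  175 → disc 6  [load 600/650]
6 discs opened.

6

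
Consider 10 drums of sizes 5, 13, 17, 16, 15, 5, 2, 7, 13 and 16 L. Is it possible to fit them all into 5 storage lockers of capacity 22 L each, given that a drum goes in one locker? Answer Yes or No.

No

Total = 109 L; ⌈109/22⌉ = 5.
6 drums each exceed half the capacity and cannot share a locker, forcing at least 6 storage lockers.
At least 6 storage lockers are required, but only 5 are allowed.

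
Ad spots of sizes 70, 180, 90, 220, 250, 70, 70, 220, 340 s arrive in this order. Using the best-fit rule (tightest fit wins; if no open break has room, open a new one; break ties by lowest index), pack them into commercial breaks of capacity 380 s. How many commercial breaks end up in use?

  70 → break 1 (new)  [load 70/380]
  180 → break 1  [load 250/380]
  90 → break 1  [load 340/380]
  220 → break 2 (new)  [load 220/380]
  250 → break 3 (new)  [load 250/380]
  70 → break 3  [load 320/380]
  70 → break 2  [load 290/380]
  220 → break 4 (new)  [load 220/380]
  340 → break 5 (new)  [load 340/380]
5 commercial breaks opened.

5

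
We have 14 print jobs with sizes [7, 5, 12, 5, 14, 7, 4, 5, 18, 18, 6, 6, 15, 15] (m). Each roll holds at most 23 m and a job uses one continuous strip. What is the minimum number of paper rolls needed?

7

Total = 18 + 18 + 15 + 15 + 14 + 12 + 7 + 7 + 6 + 6 + 5 + 5 + 5 + 4 = 137 m.
Lower bound: ⌈137/23⌉ = 6 paper rolls.
A packing using 7 paper rolls:
  roll 1: 18 + 5 = 23
  roll 2: 18 + 5 = 23
  roll 3: 15 + 7 = 22
  roll 4: 15 + 7 = 22
  roll 5: 14 + 6 = 20
  roll 6: 12 + 6 + 5 = 23
  roll 7: 4 = 4
No arrangement into 6 paper rolls stays within capacity, so 7 is optimal.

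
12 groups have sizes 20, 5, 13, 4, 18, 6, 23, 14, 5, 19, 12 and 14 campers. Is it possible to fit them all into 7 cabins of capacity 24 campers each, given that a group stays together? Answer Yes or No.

No

Total = 153 campers; ⌈153/24⌉ = 7.
The bound of 7 does not rule out 7, but exhaustive search shows no assignment into 7 cabins of capacity 24 campers exists — the minimum is 8.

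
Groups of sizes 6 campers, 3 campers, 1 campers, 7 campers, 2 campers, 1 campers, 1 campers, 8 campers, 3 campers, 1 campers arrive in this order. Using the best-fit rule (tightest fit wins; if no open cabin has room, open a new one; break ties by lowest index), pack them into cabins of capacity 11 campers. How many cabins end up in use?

3

  6 → cabin 1 (new)  [load 6/11]
  3 → cabin 1  [load 9/11]
  1 → cabin 1  [load 10/11]
  7 → cabin 2 (new)  [load 7/11]
  2 → cabin 2  [load 9/11]
  1 → cabin 1  [load 11/11]
  1 → cabin 2  [load 10/11]
  8 → cabin 3 (new)  [load 8/11]
  3 → cabin 3  [load 11/11]
  1 → cabin 2  [load 11/11]
3 cabins opened.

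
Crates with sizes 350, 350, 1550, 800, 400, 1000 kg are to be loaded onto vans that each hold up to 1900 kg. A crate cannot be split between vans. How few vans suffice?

3

Total = 1550 + 1000 + 800 + 400 + 350 + 350 = 4450 kg.
Lower bound: ⌈4450/1900⌉ = 3 vans.
A packing using 3 vans:
  van 1: 1550 + 350 = 1900
  van 2: 1000 + 800 = 1800
  van 3: 400 + 350 = 750
This matches the lower bound, so 3 is optimal.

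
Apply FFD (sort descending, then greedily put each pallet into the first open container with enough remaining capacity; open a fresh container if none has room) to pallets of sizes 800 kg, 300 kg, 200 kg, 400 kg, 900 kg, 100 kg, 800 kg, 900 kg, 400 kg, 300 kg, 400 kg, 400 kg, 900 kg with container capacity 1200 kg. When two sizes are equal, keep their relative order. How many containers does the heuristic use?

Sorted descending: 900, 900, 900, 800, 800, 400, 400, 400, 400, 300, 300, 200, 100.
  900 → container 1 (new)  [load 900/1200]
  900 → container 2 (new)  [load 900/1200]
  900 → container 3 (new)  [load 900/1200]
  800 → container 4 (new)  [load 800/1200]
  800 → container 5 (new)  [load 800/1200]
  400 → container 4  [load 1200/1200]
  400 → container 5  [load 1200/1200]
  400 → container 6 (new)  [load 400/1200]
  400 → container 6  [load 800/1200]
  300 → container 1  [load 1200/1200]
  300 → container 2  [load 1200/1200]
  200 → container 3  [load 1100/1200]
  100 → container 3  [load 1200/1200]
6 containers opened.

6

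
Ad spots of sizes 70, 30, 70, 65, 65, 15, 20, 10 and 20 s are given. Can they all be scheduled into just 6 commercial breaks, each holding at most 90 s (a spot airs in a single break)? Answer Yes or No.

A valid assignment using 5 commercial breaks:
  break 1: 70 + 20 = 90
  break 2: 70 + 20 = 90
  break 3: 65 + 15 + 10 = 90
  break 4: 65 = 65
  break 5: 30 = 30
That uses only 5 ≤ 6, so 6 commercial breaks are enough.

Yes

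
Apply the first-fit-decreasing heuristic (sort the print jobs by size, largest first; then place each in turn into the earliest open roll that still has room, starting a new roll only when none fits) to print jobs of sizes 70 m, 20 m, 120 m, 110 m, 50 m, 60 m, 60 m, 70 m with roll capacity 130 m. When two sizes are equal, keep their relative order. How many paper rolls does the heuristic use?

Sorted descending: 120, 110, 70, 70, 60, 60, 50, 20.
  120 → roll 1 (new)  [load 120/130]
  110 → roll 2 (new)  [load 110/130]
  70 → roll 3 (new)  [load 70/130]
  70 → roll 4 (new)  [load 70/130]
  60 → roll 3  [load 130/130]
  60 → roll 4  [load 130/130]
  50 → roll 5 (new)  [load 50/130]
  20 → roll 2  [load 130/130]
5 paper rolls opened.

5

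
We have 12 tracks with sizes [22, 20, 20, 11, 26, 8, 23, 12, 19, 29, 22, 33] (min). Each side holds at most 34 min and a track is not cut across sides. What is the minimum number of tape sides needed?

Total = 33 + 29 + 26 + 23 + 22 + 22 + 20 + 20 + 19 + 12 + 11 + 8 = 245 min.
Lower bound: ⌈245/34⌉ = 8 tape sides.
Also, 9 tracks each exceed 17 min, and no two of those can share a side, so at least 9 tape sides are needed.
A packing using 9 tape sides:
  side 1: 33 = 33
  side 2: 29 = 29
  side 3: 26 + 8 = 34
  side 4: 23 + 11 = 34
  side 5: 22 + 12 = 34
  side 6: 22 = 22
  side 7: 20 = 20
  side 8: 20 = 20
  side 9: 19 = 19
This matches the lower bound, so 9 is optimal.

9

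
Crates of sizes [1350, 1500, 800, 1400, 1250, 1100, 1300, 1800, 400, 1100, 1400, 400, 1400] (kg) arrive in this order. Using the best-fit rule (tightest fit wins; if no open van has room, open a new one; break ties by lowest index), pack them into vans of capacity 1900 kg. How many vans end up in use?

10

  1350 → van 1 (new)  [load 1350/1900]
  1500 → van 2 (new)  [load 1500/1900]
  800 → van 3 (new)  [load 800/1900]
  1400 → van 4 (new)  [load 1400/1900]
  1250 → van 5 (new)  [load 1250/1900]
  1100 → van 3  [load 1900/1900]
  1300 → van 6 (new)  [load 1300/1900]
  1800 → van 7 (new)  [load 1800/1900]
  400 → van 2  [load 1900/1900]
  1100 → van 8 (new)  [load 1100/1900]
  1400 → van 9 (new)  [load 1400/1900]
  400 → van 4  [load 1800/1900]
  1400 → van 10 (new)  [load 1400/1900]
10 vans opened.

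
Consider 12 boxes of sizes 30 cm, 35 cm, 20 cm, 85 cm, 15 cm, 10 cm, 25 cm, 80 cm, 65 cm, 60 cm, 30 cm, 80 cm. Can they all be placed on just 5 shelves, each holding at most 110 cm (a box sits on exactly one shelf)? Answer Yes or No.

A valid assignment using 5 shelves:
  shelf 1: 85 + 25 = 110
  shelf 2: 80 + 30 = 110
  shelf 3: 80 + 30 = 110
  shelf 4: 65 + 35 + 10 = 110
  shelf 5: 60 + 20 + 15 = 95
Every load is within 110 cm, so 5 shelves suffice.

Yes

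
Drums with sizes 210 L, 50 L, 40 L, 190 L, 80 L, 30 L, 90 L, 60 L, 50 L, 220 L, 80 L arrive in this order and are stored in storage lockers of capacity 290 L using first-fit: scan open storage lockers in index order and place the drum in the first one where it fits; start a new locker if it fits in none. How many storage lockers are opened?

5

  210 → locker 1 (new)  [load 210/290]
  50 → locker 1  [load 260/290]
  40 → locker 2 (new)  [load 40/290]
  190 → locker 2  [load 230/290]
  80 → locker 3 (new)  [load 80/290]
  30 → locker 1  [load 290/290]
  90 → locker 3  [load 170/290]
  60 → locker 2  [load 290/290]
  50 → locker 3  [load 220/290]
  220 → locker 4 (new)  [load 220/290]
  80 → locker 5 (new)  [load 80/290]
5 storage lockers opened.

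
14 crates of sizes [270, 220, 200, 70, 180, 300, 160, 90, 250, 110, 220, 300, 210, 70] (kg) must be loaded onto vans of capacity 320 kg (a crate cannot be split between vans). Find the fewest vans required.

10

Total = 300 + 300 + 270 + 250 + 220 + 220 + 210 + 200 + 180 + 160 + 110 + 90 + 70 + 70 = 2650 kg.
Lower bound: ⌈2650/320⌉ = 9 vans.
A packing using 10 vans:
  van 1: 300 = 300
  van 2: 300 = 300
  van 3: 270 = 270
  van 4: 250 + 70 = 320
  van 5: 220 + 90 = 310
  van 6: 220 + 70 = 290
  van 7: 210 + 110 = 320
  van 8: 200 = 200
  van 9: 180 = 180
  van 10: 160 = 160
No arrangement into 9 vans stays within capacity, so 10 is optimal.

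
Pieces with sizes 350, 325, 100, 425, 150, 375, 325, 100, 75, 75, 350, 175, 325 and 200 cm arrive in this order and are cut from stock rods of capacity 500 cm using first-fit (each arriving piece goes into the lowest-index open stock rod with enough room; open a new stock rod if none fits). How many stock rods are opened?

8

  350 → stock rod 1 (new)  [load 350/500]
  325 → stock rod 2 (new)  [load 325/500]
  100 → stock rod 1  [load 450/500]
  425 → stock rod 3 (new)  [load 425/500]
  150 → stock rod 2  [load 475/500]
  375 → stock rod 4 (new)  [load 375/500]
  325 → stock rod 5 (new)  [load 325/500]
  100 → stock rod 4  [load 475/500]
  75 → stock rod 3  [load 500/500]
  75 → stock rod 5  [load 400/500]
  350 → stock rod 6 (new)  [load 350/500]
  175 → stock rod 7 (new)  [load 175/500]
  325 → stock rod 7  [load 500/500]
  200 → stock rod 8 (new)  [load 200/500]
8 stock rods opened.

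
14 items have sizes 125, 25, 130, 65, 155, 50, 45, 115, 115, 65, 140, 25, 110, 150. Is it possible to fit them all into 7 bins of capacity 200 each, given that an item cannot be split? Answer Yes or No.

Total = 1315; ⌈1315/200⌉ = 7.
8 items each exceed half the capacity and cannot share a bin, forcing at least 8 bins.
At least 8 bins are required, but only 7 are allowed.

No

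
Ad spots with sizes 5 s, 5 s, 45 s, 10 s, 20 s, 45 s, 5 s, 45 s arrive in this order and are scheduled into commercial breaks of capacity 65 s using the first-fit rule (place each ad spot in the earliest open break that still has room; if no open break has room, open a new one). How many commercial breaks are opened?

3

  5 → break 1 (new)  [load 5/65]
  5 → break 1  [load 10/65]
  45 → break 1  [load 55/65]
  10 → break 1  [load 65/65]
  20 → break 2 (new)  [load 20/65]
  45 → break 2  [load 65/65]
  5 → break 3 (new)  [load 5/65]
  45 → break 3  [load 50/65]
3 commercial breaks opened.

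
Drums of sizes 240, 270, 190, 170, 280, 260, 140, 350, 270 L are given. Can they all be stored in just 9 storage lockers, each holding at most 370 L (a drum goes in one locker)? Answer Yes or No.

Yes

A valid assignment using 8 storage lockers:
  locker 1: 350 = 350
  locker 2: 280 = 280
  locker 3: 270 = 270
  locker 4: 270 = 270
  locker 5: 260 = 260
  locker 6: 240 = 240
  locker 7: 190 + 170 = 360
  locker 8: 140 = 140
That uses only 8 ≤ 9, so 9 storage lockers are enough.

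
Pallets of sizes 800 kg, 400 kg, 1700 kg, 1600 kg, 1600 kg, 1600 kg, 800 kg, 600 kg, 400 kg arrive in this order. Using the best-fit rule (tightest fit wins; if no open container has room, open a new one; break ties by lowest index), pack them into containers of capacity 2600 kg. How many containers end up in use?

  800 → container 1 (new)  [load 800/2600]
  400 → container 1  [load 1200/2600]
  1700 → container 2 (new)  [load 1700/2600]
  1600 → container 3 (new)  [load 1600/2600]
  1600 → container 4 (new)  [load 1600/2600]
  1600 → container 5 (new)  [load 1600/2600]
  800 → container 2  [load 2500/2600]
  600 → container 3  [load 2200/2600]
  400 → container 3  [load 2600/2600]
5 containers opened.

5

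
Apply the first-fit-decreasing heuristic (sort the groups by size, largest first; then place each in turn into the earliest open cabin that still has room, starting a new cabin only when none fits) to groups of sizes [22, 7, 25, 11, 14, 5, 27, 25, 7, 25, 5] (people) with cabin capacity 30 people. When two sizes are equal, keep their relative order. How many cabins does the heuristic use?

Sorted descending: 27, 25, 25, 25, 22, 14, 11, 7, 7, 5, 5.
  27 → cabin 1 (new)  [load 27/30]
  25 → cabin 2 (new)  [load 25/30]
  25 → cabin 3 (new)  [load 25/30]
  25 → cabin 4 (new)  [load 25/30]
  22 → cabin 5 (new)  [load 22/30]
  14 → cabin 6 (new)  [load 14/30]
  11 → cabin 6  [load 25/30]
  7 → cabin 5  [load 29/30]
  7 → cabin 7 (new)  [load 7/30]
  5 → cabin 2  [load 30/30]
  5 → cabin 3  [load 30/30]
7 cabins opened.

7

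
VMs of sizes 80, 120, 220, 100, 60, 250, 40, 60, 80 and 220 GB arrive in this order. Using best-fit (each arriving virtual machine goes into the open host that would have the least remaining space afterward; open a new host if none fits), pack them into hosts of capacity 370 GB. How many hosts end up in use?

4

  80 → host 1 (new)  [load 80/370]
  120 → host 1  [load 200/370]
  220 → host 2 (new)  [load 220/370]
  100 → host 2  [load 320/370]
  60 → host 1  [load 260/370]
  250 → host 3 (new)  [load 250/370]
  40 → host 2  [load 360/370]
  60 → host 1  [load 320/370]
  80 → host 3  [load 330/370]
  220 → host 4 (new)  [load 220/370]
4 hosts opened.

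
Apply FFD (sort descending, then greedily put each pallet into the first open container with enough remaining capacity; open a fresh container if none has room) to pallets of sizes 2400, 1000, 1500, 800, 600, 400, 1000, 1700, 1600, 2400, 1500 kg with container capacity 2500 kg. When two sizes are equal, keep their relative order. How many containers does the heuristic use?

7

Sorted descending: 2400, 2400, 1700, 1600, 1500, 1500, 1000, 1000, 800, 600, 400.
  2400 → container 1 (new)  [load 2400/2500]
  2400 → container 2 (new)  [load 2400/2500]
  1700 → container 3 (new)  [load 1700/2500]
  1600 → container 4 (new)  [load 1600/2500]
  1500 → container 5 (new)  [load 1500/2500]
  1500 → container 6 (new)  [load 1500/2500]
  1000 → container 5  [load 2500/2500]
  1000 → container 6  [load 2500/2500]
  800 → container 3  [load 2500/2500]
  600 → container 4  [load 2200/2500]
  400 → container 7 (new)  [load 400/2500]
7 containers opened.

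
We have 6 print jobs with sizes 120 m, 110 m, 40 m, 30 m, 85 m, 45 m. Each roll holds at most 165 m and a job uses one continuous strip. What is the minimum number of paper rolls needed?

3

Total = 120 + 110 + 85 + 45 + 40 + 30 = 430 m.
Lower bound: ⌈430/165⌉ = 3 paper rolls.
A packing using 3 paper rolls:
  roll 1: 120 + 45 = 165
  roll 2: 110 + 40 = 150
  roll 3: 85 + 30 = 115
This matches the lower bound, so 3 is optimal.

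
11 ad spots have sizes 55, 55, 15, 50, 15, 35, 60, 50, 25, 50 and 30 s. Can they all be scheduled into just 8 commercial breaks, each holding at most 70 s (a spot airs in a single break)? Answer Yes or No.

A valid assignment using 8 commercial breaks:
  break 1: 60 = 60
  break 2: 55 + 15 = 70
  break 3: 55 + 15 = 70
  break 4: 50 = 50
  break 5: 50 = 50
  break 6: 50 = 50
  break 7: 35 + 30 = 65
  break 8: 25 = 25
Every load is within 70 s, so 8 commercial breaks suffice.

Yes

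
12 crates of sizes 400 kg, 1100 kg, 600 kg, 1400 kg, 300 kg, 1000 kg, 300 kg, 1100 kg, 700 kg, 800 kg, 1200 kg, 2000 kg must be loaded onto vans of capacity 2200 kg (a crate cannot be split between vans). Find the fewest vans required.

Total = 2000 + 1400 + 1200 + 1100 + 1100 + 1000 + 800 + 700 + 600 + 400 + 300 + 300 = 10900 kg.
Lower bound: ⌈10900/2200⌉ = 5 vans.
A packing using 6 vans:
  van 1: 2000 = 2000
  van 2: 1400 + 800 = 2200
  van 3: 1200 + 1000 = 2200
  van 4: 1100 + 1100 = 2200
  van 5: 700 + 600 + 400 + 300 = 2000
  van 6: 300 = 300
No arrangement into 5 vans stays within capacity, so 6 is optimal.

6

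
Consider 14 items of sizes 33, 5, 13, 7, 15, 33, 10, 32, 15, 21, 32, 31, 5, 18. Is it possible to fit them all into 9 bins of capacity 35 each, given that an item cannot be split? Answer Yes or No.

A valid assignment using 9 bins:
  bin 1: 33 = 33
  bin 2: 33 = 33
  bin 3: 32 = 32
  bin 4: 32 = 32
  bin 5: 31 = 31
  bin 6: 21 + 13 = 34
  bin 7: 18 + 15 = 33
  bin 8: 15 + 10 + 7 = 32
  bin 9: 5 + 5 = 10
Every load is within 35, so 9 bins suffice.

Yes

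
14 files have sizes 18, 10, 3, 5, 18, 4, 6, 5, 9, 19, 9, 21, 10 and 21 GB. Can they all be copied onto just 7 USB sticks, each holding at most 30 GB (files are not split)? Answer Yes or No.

Yes

A valid assignment using 6 USB sticks:
  USB stick 1: 21 + 9 = 30
  USB stick 2: 21 + 9 = 30
  USB stick 3: 19 + 10 = 29
  USB stick 4: 18 + 10 = 28
  USB stick 5: 18 + 6 + 5 = 29
  USB stick 6: 5 + 4 + 3 = 12
That uses only 6 ≤ 7, so 7 USB sticks are enough.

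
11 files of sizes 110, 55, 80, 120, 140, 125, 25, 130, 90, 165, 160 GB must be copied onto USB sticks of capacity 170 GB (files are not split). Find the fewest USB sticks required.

8

Total = 165 + 160 + 140 + 130 + 125 + 120 + 110 + 90 + 80 + 55 + 25 = 1200 GB.
Lower bound: ⌈1200/170⌉ = 8 USB sticks.
A packing using 8 USB sticks:
  USB stick 1: 165 = 165
  USB stick 2: 160 = 160
  USB stick 3: 140 + 25 = 165
  USB stick 4: 130 = 130
  USB stick 5: 125 = 125
  USB stick 6: 120 = 120
  USB stick 7: 110 + 55 = 165
  USB stick 8: 90 + 80 = 170
This matches the lower bound, so 8 is optimal.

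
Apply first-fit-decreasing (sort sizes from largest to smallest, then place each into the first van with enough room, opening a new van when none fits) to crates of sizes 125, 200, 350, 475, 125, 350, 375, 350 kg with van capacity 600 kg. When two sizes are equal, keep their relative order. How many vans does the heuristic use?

Sorted descending: 475, 375, 350, 350, 350, 200, 125, 125.
  475 → van 1 (new)  [load 475/600]
  375 → van 2 (new)  [load 375/600]
  350 → van 3 (new)  [load 350/600]
  350 → van 4 (new)  [load 350/600]
  350 → van 5 (new)  [load 350/600]
  200 → van 2  [load 575/600]
  125 → van 1  [load 600/600]
  125 → van 3  [load 475/600]
5 vans opened.

5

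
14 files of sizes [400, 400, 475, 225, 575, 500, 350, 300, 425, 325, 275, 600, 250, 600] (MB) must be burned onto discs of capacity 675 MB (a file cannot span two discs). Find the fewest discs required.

Total = 600 + 600 + 575 + 500 + 475 + 425 + 400 + 400 + 350 + 325 + 300 + 275 + 250 + 225 = 5700 MB.
Lower bound: ⌈5700/675⌉ = 9 discs.
A packing using 10 discs:
  disc 1: 600 = 600
  disc 2: 600 = 600
  disc 3: 575 = 575
  disc 4: 500 = 500
  disc 5: 475 = 475
  disc 6: 425 + 250 = 675
  disc 7: 400 + 275 = 675
  disc 8: 400 + 225 = 625
  disc 9: 350 + 325 = 675
  disc 10: 300 = 300
No arrangement into 9 discs stays within capacity, so 10 is optimal.

10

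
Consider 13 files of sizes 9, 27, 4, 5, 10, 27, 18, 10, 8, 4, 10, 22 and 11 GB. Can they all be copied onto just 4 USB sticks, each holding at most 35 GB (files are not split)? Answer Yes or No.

Total = 165 GB; ⌈165/35⌉ = 5.
At least 5 USB sticks are required, but only 4 are allowed.

No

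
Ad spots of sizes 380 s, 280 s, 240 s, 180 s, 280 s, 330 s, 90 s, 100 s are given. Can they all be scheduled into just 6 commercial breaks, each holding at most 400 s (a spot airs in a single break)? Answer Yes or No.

A valid assignment using 6 commercial breaks:
  break 1: 380 = 380
  break 2: 330 = 330
  break 3: 280 + 100 = 380
  break 4: 280 + 90 = 370
  break 5: 240 = 240
  break 6: 180 = 180
Every load is within 400 s, so 6 commercial breaks suffice.

Yes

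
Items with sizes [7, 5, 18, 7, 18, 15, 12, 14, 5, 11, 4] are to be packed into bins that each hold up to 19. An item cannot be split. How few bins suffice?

Total = 18 + 18 + 15 + 14 + 12 + 11 + 7 + 7 + 5 + 5 + 4 = 116.
Lower bound: ⌈116/19⌉ = 7 bins.
A packing using 7 bins:
  bin 1: 18 = 18
  bin 2: 18 = 18
  bin 3: 15 + 4 = 19
  bin 4: 14 + 5 = 19
  bin 5: 12 + 7 = 19
  bin 6: 11 + 7 = 18
  bin 7: 5 = 5
This matches the lower bound, so 7 is optimal.

7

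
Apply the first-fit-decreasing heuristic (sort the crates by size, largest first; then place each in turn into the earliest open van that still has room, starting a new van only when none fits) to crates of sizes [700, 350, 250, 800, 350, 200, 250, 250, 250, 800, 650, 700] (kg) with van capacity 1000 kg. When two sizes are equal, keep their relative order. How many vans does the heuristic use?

Sorted descending: 800, 800, 700, 700, 650, 350, 350, 250, 250, 250, 250, 200.
  800 → van 1 (new)  [load 800/1000]
  800 → van 2 (new)  [load 800/1000]
  700 → van 3 (new)  [load 700/1000]
  700 → van 4 (new)  [load 700/1000]
  650 → van 5 (new)  [load 650/1000]
  350 → van 5  [load 1000/1000]
  350 → van 6 (new)  [load 350/1000]
  250 → van 3  [load 950/1000]
  250 → van 4  [load 950/1000]
  250 → van 6  [load 600/1000]
  250 → van 6  [load 850/1000]
  200 → van 1  [load 1000/1000]
6 vans opened.

6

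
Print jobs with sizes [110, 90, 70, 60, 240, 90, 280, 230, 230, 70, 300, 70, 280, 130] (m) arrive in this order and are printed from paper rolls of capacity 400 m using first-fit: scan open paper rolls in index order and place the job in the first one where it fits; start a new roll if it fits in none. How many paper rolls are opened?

  110 → roll 1 (new)  [load 110/400]
  90 → roll 1  [load 200/400]
  70 → roll 1  [load 270/400]
  60 → roll 1  [load 330/400]
  240 → roll 2 (new)  [load 240/400]
  90 → roll 2  [load 330/400]
  280 → roll 3 (new)  [load 280/400]
  230 → roll 4 (new)  [load 230/400]
  230 → roll 5 (new)  [load 230/400]
  70 → roll 1  [load 400/400]
  300 → roll 6 (new)  [load 300/400]
  70 → roll 2  [load 400/400]
  280 → roll 7 (new)  [load 280/400]
  130 → roll 4  [load 360/400]
7 paper rolls opened.

7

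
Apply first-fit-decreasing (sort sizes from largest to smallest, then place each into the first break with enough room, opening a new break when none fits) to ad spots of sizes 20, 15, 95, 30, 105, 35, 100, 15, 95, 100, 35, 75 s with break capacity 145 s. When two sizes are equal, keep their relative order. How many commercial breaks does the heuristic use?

6

Sorted descending: 105, 100, 100, 95, 95, 75, 35, 35, 30, 20, 15, 15.
  105 → break 1 (new)  [load 105/145]
  100 → break 2 (new)  [load 100/145]
  100 → break 3 (new)  [load 100/145]
  95 → break 4 (new)  [load 95/145]
  95 → break 5 (new)  [load 95/145]
  75 → break 6 (new)  [load 75/145]
  35 → break 1  [load 140/145]
  35 → break 2  [load 135/145]
  30 → break 3  [load 130/145]
  20 → break 4  [load 115/145]
  15 → break 3  [load 145/145]
  15 → break 4  [load 130/145]
6 commercial breaks opened.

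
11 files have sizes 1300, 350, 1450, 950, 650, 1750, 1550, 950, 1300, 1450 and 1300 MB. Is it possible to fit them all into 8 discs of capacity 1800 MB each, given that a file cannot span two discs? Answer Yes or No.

No

Total = 13000 MB; ⌈13000/1800⌉ = 8.
9 files each exceed half the capacity and cannot share a disc, forcing at least 9 discs.
At least 9 discs are required, but only 8 are allowed.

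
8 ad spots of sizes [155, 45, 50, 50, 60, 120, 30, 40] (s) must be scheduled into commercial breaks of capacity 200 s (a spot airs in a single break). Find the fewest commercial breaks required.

3

Total = 155 + 120 + 60 + 50 + 50 + 45 + 40 + 30 = 550 s.
Lower bound: ⌈550/200⌉ = 3 commercial breaks.
A packing using 3 commercial breaks:
  break 1: 155 + 45 = 200
  break 2: 120 + 60 = 180
  break 3: 50 + 50 + 40 + 30 = 170
This matches the lower bound, so 3 is optimal.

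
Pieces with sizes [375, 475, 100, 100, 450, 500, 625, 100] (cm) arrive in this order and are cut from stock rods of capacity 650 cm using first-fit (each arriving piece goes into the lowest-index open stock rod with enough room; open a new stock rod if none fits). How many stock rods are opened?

  375 → stock rod 1 (new)  [load 375/650]
  475 → stock rod 2 (new)  [load 475/650]
  100 → stock rod 1  [load 475/650]
  100 → stock rod 1  [load 575/650]
  450 → stock rod 3 (new)  [load 450/650]
  500 → stock rod 4 (new)  [load 500/650]
  625 → stock rod 5 (new)  [load 625/650]
  100 → stock rod 2  [load 575/650]
5 stock rods opened.

5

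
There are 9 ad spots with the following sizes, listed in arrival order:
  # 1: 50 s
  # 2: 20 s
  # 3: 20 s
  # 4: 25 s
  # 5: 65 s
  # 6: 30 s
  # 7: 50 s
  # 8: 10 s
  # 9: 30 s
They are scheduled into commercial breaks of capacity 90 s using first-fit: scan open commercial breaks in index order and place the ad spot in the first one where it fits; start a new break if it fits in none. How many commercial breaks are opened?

4

  50 → break 1 (new)  [load 50/90]
  20 → break 1  [load 70/90]
  20 → break 1  [load 90/90]
  25 → break 2 (new)  [load 25/90]
  65 → break 2  [load 90/90]
  30 → break 3 (new)  [load 30/90]
  50 → break 3  [load 80/90]
  10 → break 3  [load 90/90]
  30 → break 4 (new)  [load 30/90]
4 commercial breaks opened.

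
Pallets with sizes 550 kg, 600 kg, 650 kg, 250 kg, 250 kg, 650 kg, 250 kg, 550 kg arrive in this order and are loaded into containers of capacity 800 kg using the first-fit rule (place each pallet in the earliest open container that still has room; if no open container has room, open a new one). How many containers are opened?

6

  550 → container 1 (new)  [load 550/800]
  600 → container 2 (new)  [load 600/800]
  650 → container 3 (new)  [load 650/800]
  250 → container 1  [load 800/800]
  250 → container 4 (new)  [load 250/800]
  650 → container 5 (new)  [load 650/800]
  250 → container 4  [load 500/800]
  550 → container 6 (new)  [load 550/800]
6 containers opened.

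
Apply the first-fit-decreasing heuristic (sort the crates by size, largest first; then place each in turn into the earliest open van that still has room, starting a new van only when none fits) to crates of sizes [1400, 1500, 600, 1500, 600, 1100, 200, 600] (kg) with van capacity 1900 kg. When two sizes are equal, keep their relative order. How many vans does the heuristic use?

5

Sorted descending: 1500, 1500, 1400, 1100, 600, 600, 600, 200.
  1500 → van 1 (new)  [load 1500/1900]
  1500 → van 2 (new)  [load 1500/1900]
  1400 → van 3 (new)  [load 1400/1900]
  1100 → van 4 (new)  [load 1100/1900]
  600 → van 4  [load 1700/1900]
  600 → van 5 (new)  [load 600/1900]
  600 → van 5  [load 1200/1900]
  200 → van 1  [load 1700/1900]
5 vans opened.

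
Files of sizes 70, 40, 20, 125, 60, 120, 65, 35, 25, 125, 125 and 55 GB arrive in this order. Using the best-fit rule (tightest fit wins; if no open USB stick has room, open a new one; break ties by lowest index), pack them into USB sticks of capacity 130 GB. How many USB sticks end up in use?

7

  70 → USB stick 1 (new)  [load 70/130]
  40 → USB stick 1  [load 110/130]
  20 → USB stick 1  [load 130/130]
  125 → USB stick 2 (new)  [load 125/130]
  60 → USB stick 3 (new)  [load 60/130]
  120 → USB stick 4 (new)  [load 120/130]
  65 → USB stick 3  [load 125/130]
  35 → USB stick 5 (new)  [load 35/130]
  25 → USB stick 5  [load 60/130]
  125 → USB stick 6 (new)  [load 125/130]
  125 → USB stick 7 (new)  [load 125/130]
  55 → USB stick 5  [load 115/130]
7 USB sticks opened.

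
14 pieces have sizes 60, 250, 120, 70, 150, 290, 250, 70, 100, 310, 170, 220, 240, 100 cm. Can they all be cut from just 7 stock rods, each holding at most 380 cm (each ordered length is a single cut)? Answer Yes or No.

Yes

A valid assignment using 7 stock rods:
  stock rod 1: 310 + 70 = 380
  stock rod 2: 290 + 70 = 360
  stock rod 3: 250 + 120 = 370
  stock rod 4: 250 + 100 = 350
  stock rod 5: 240 + 100 = 340
  stock rod 6: 220 + 150 = 370
  stock rod 7: 170 + 60 = 230
Every load is within 380 cm, so 7 stock rods suffice.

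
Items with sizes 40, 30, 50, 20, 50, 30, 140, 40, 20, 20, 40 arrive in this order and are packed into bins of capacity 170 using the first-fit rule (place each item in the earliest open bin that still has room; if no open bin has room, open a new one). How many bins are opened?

  40 → bin 1 (new)  [load 40/170]
  30 → bin 1  [load 70/170]
  50 → bin 1  [load 120/170]
  20 → bin 1  [load 140/170]
  50 → bin 2 (new)  [load 50/170]
  30 → bin 1  [load 170/170]
  140 → bin 3 (new)  [load 140/170]
  40 → bin 2  [load 90/170]
  20 → bin 2  [load 110/170]
  20 → bin 2  [load 130/170]
  40 → bin 2  [load 170/170]
3 bins opened.

3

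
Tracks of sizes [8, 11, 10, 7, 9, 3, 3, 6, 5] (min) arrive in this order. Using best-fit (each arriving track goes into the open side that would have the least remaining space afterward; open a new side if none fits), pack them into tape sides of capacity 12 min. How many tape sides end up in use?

  8 → side 1 (new)  [load 8/12]
  11 → side 2 (new)  [load 11/12]
  10 → side 3 (new)  [load 10/12]
  7 → side 4 (new)  [load 7/12]
  9 → side 5 (new)  [load 9/12]
  3 → side 5  [load 12/12]
  3 → side 1  [load 11/12]
  6 → side 6 (new)  [load 6/12]
  5 → side 4  [load 12/12]
6 tape sides opened.

6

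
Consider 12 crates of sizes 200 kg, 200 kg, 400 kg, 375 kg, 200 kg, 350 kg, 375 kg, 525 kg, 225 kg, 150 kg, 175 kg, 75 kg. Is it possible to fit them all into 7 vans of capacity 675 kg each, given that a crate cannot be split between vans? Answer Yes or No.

A valid assignment using 6 vans:
  van 1: 525 + 150 = 675
  van 2: 400 + 225 = 625
  van 3: 375 + 200 + 75 = 650
  van 4: 375 + 200 = 575
  van 5: 350 + 200 = 550
  van 6: 175 = 175
That uses only 6 ≤ 7, so 7 vans are enough.

Yes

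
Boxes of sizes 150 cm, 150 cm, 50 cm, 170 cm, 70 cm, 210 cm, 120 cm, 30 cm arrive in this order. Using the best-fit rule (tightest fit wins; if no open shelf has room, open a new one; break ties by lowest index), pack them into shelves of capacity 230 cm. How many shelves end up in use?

  150 → shelf 1 (new)  [load 150/230]
  150 → shelf 2 (new)  [load 150/230]
  50 → shelf 1  [load 200/230]
  170 → shelf 3 (new)  [load 170/230]
  70 → shelf 2  [load 220/230]
  210 → shelf 4 (new)  [load 210/230]
  120 → shelf 5 (new)  [load 120/230]
  30 → shelf 1  [load 230/230]
5 shelves opened.

5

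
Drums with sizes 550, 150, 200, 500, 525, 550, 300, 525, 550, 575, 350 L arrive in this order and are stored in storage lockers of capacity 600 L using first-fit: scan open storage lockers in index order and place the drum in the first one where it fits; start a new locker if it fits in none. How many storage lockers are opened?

10

  550 → locker 1 (new)  [load 550/600]
  150 → locker 2 (new)  [load 150/600]
  200 → locker 2  [load 350/600]
  500 → locker 3 (new)  [load 500/600]
  525 → locker 4 (new)  [load 525/600]
  550 → locker 5 (new)  [load 550/600]
  300 → locker 6 (new)  [load 300/600]
  525 → locker 7 (new)  [load 525/600]
  550 → locker 8 (new)  [load 550/600]
  575 → locker 9 (new)  [load 575/600]
  350 → locker 10 (new)  [load 350/600]
10 storage lockers opened.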